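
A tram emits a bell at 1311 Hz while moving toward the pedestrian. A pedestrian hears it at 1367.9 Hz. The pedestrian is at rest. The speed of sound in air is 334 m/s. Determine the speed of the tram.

f' = f · v/(v − v_s) ⇒ v_s = v · |1 − f/f'|.
v_s = 334 × |1 − 1311/1367.9| = 334 × 0.0416 ≈ 13.9 m/s.

13.9 m/s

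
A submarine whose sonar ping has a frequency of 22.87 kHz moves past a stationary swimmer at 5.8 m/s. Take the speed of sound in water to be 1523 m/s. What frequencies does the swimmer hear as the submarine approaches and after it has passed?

Approaching: f₁ = f · v/(v − v_s) = 22.87 × 1523/1517.2 ≈ 23.0 kHz.
Receding: f₂ = f · v/(v + v_s) = 22.87 × 1523/1528.8 ≈ 22.8 kHz.

23.0 kHz approaching; 22.8 kHz receding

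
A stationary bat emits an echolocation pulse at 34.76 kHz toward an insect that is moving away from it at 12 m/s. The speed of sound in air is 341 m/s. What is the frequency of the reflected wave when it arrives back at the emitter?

At the insect (a moving observer), f₁ = f₀ · (v − u)/v = 34.76 × 329/341 ≈ 33.5 kHz.
The reflection then acts as a moving source: f₂ = f₁ · v/(v + u) ≈ 32.4 kHz.

32.4 kHz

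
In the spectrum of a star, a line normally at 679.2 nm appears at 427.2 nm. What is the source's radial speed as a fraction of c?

0.433c

λ'/λ₀ = 0.6290 < 1 (blueshift), so the source is approaching.
λ'/λ₀ = √((1 − β)/(1 + β)) for an approaching source ⇒ β = (1 − r²)/(1 + r²) with r = λ'/λ₀.
β = (1 − 0.3956)/(1 + 0.3956) ≈ 0.433.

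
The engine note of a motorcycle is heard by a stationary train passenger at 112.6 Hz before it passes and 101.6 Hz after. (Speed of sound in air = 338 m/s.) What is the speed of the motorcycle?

f₁/f₂ = (v + v_s)/(v − v_s), so v_s = v · (f₁ − f₂)/(f₁ + f₂).
v_s = 338 × (112.6 − 101.6)/(112.6 + 101.6) = 338 × 11.0/214.2 ≈ 17.4 m/s.

17.4 m/s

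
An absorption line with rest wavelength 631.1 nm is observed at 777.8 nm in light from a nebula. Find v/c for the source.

0.206

λ'/λ₀ = 1.2325 > 1 (redshift), so the source is receding.
λ'/λ₀ = √((1 + β)/(1 − β)) for a receding source ⇒ β = (r² − 1)/(r² + 1) with r = λ'/λ₀.
β = (1.5189 − 1)/(1.5189 + 1) ≈ 0.206.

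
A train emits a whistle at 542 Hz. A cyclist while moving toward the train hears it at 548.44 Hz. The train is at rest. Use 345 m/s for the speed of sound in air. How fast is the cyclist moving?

4.1 m/s

f' = f · (v + v_o)/v ⇒ v_o = v · |f'/f − 1|.
v_o = 345 × |548.44/542 − 1| = 345 × 0.01188 ≈ 4.1 m/s.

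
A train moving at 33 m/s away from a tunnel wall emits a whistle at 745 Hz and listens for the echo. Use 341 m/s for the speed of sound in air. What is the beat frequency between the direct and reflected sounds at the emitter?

The tunnel wall receives the sound from a moving source: f₁ = f₀ · v/(v + v_e) = 745 × 341/374 ≈ 679.3 Hz.
On the return leg the train is a moving observer: f₂ = f₁ · (v − v_e)/v = 679.3 × 308/341 ≈ 613.5 Hz.
Beat against the emitted tone: |f₂ − f₀| = 2v_e·f₀/(v + v_e) = 2 × 33 × 745/374 ≈ 131 Hz.

131 Hz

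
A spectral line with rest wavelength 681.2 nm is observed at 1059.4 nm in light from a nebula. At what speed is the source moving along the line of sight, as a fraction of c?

λ'/λ₀ = 1.5552 > 1 (redshift), so the source is receding.
λ'/λ₀ = √((1 + β)/(1 − β)) for a receding source ⇒ β = (r² − 1)/(r² + 1) with r = λ'/λ₀.
β = (2.4186 − 1)/(2.4186 + 1) ≈ 0.415.

0.415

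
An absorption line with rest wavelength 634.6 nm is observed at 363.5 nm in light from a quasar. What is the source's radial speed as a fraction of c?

λ'/λ₀ = 0.5728 < 1 (blueshift), so the source is approaching.
λ'/λ₀ = √((1 − β)/(1 + β)) for an approaching source ⇒ β = (1 − r²)/(1 + r²) with r = λ'/λ₀.
β = (1 − 0.3281)/(1 + 0.3281) ≈ 0.506.

0.506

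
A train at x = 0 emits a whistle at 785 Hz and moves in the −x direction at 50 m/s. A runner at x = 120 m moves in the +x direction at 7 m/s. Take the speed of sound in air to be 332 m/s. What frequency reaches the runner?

The observer lies on the +x side, so the source is heading away from the observer and the observer is heading away from the source.
With source receding and observer receding, f' = f · (v − v_o)/(v + v_s).
f' = 785 × (332 − 7)/(332 + 50) = 785 × 325/382 ≈ 668 Hz.

668 Hz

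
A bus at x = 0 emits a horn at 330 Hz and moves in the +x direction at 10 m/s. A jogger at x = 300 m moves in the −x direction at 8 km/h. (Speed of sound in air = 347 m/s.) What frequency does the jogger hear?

8 km/h = 2.222 m/s.
The observer lies on the +x side, so the source is heading toward the observer and the observer is heading toward the source.
Both move, so f' = f · (v + v_o)/(v − v_s).
f' = 330 × (347 + 2.222)/(347 − 10) = 330 × 349.22/337 ≈ 342 Hz.

342 Hz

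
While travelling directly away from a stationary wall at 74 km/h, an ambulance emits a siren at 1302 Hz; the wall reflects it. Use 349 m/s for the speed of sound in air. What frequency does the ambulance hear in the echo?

1157 Hz

74 km/h = 20.56 m/s.
The wall receives the sound from a moving source: f₁ = f₀ · v/(v + v_e) = 1302 × 349/369.56 ≈ 1230 Hz.
On the return leg the ambulance is a moving observer: f₂ = f₁ · (v − v_e)/v = 1230 × 328.44/349 ≈ 1157 Hz.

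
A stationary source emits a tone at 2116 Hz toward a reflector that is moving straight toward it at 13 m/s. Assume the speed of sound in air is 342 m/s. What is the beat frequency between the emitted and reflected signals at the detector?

The reflector first receives the wave as a moving observer: f₁ = f₀ · (v + u)/v = 2116 × (342 + 13)/342 ≈ 2196.4 Hz.
The reflection then acts as a moving source: f₂ = f₁ · v/(v − u) ≈ 2283.2 Hz.
Beat frequency: |f₂ − f₀| = 2u·f₀/(v − u) = 2 × 13 × 2116/329 ≈ 167 Hz.

167 Hz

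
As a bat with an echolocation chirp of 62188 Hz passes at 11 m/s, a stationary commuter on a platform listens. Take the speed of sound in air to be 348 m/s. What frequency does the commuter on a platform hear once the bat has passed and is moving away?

Receding: f₂ = f · v/(v + v_s) = 62188 × 348/359 ≈ 60283 Hz.

60283 Hz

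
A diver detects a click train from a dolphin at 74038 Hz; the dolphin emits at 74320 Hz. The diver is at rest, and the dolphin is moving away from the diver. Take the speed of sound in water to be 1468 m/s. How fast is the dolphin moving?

5.6 m/s

f' = f · v/(v + v_s) ⇒ v_s = v · |1 − f/f'|.
v_s = 1468 × |1 − 74320/74038| = 1468 × 0.003809 ≈ 5.6 m/s.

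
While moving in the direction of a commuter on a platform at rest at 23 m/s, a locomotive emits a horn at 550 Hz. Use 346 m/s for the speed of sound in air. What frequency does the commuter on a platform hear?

589 Hz

With the source moving toward a stationary observer, f' = f · v/(v − v_s).
f' = 550 × 346/(346 − 23) = 550 × 346/323 ≈ 589 Hz.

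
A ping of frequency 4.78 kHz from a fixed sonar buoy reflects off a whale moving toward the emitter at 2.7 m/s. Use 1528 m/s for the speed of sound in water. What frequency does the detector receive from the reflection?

The whale first receives the wave as a moving observer: f₁ = f₀ · (v + u)/v = 4.78 × (1528 + 2.7)/1528 ≈ 4.79 kHz.
On reflection it acts as a source moving toward the stationary detector: f₂ = f₁ · v/(v − u) = 4.79 × 1528/1525.3 ≈ 4.80 kHz.
Equivalently f₂ = f₀ · (v + u)/(v − u).

4.80 kHz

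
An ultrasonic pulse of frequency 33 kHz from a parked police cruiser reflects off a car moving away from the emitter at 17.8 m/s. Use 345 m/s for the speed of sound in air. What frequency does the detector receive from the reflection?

29.8 kHz

The car first receives the wave as a moving observer: f₁ = f₀ · (v − u)/v = 33 × (345 − 17.8)/345 ≈ 31.3 kHz.
On reflection it acts as a source moving away from the stationary detector: f₂ = f₁ · v/(v + u) = 31.3 × 345/362.8 ≈ 29.8 kHz.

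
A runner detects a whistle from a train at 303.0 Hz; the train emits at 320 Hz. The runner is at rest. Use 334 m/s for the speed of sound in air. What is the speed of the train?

18.7 m/s

f' < f, so the train is receding.
f' = f · v/(v + v_s) ⇒ v_s = v · |1 − f/f'|.
v_s = 334 × |1 − 320/303.0| = 334 × 0.05611 ≈ 18.7 m/s.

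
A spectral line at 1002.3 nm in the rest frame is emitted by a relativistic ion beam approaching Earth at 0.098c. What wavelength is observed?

908.4 nm

Relativistic Doppler for wavelength: λ' = λ₀ · √((1 − β)/(1 + β)).
λ' = 1002.3 × √(0.9020/1.0980) = 1002.3 × 0.90636 ≈ 908.4 nm.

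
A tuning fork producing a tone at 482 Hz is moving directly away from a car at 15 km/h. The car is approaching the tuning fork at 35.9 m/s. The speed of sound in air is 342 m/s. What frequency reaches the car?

15 km/h = 4.167 m/s.
General Doppler shift: f' = f · (v + v_o)/(v + v_s).
f' = 482 × (342 + 35.9)/(342 + 4.167) = 482 × 377.9/346.17 ≈ 526 Hz.

526 Hz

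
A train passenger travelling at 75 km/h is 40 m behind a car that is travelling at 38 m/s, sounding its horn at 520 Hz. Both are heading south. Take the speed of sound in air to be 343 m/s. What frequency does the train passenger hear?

75 km/h = 20.83 m/s.
The train passenger is behind, so the car is moving away from it while the train passenger is moving toward the car.
With source receding and observer approaching, f' = f · (v + v_o)/(v + v_s).
f' = 520 × (343 + 20.83)/(343 + 38) = 520 × 363.83/381 ≈ 497 Hz.

497 Hz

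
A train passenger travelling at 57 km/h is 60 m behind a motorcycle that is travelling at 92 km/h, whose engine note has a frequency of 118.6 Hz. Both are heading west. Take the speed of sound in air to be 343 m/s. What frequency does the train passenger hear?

92 km/h = 25.56 m/s; 57 km/h = 15.83 m/s.
The train passenger is behind, so the motorcycle is moving away from it while the train passenger is moving toward the motorcycle.
Both move, so f' = f · (v + v_o)/(v + v_s).
f' = 118.6 × (343 + 15.83)/(343 + 25.56) = 118.6 × 358.83/368.56 ≈ 115 Hz.

115 Hz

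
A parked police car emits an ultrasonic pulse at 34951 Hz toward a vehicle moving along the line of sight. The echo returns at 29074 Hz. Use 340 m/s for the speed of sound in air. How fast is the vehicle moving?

31 m/s

Double Doppler shift off a moving reflector: f₂ = f₀ · (v + u)/(v − u) (u > 0 toward emitter).
Rearranging, u = v · (f₂ − f₀)/(f₂ + f₀) = 340 × -5877/64025 ≈ -31 m/s.
So the vehicle is moving at 31 m/s away from the emitter.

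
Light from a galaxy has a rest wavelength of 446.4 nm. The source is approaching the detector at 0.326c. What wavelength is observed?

318.3 nm

Relativistic Doppler for wavelength: λ' = λ₀ · √((1 − β)/(1 + β)).
λ' = 446.4 × √(0.6740/1.3260) = 446.4 × 0.71295 ≈ 318.3 nm.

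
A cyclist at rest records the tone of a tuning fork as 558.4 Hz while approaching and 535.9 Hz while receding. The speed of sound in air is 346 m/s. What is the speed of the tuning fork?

f₁/f₂ = (v + v_s)/(v − v_s), so v_s = v · (f₁ − f₂)/(f₁ + f₂).
v_s = 346 × (558.4 − 535.9)/(558.4 + 535.9) = 346 × 22.5/1094.3 ≈ 7.1 m/s.

7.1 m/s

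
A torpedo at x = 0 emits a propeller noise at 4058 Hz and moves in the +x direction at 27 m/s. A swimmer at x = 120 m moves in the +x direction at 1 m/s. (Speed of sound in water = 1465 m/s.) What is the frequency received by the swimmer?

The observer lies on the +x side, so the source is heading toward the observer and the observer is heading away from the source.
General Doppler shift: f' = f · (v − v_o)/(v − v_s).
f' = 4058 × (1465 − 1)/(1465 − 27) = 4058 × 1464/1438 ≈ 4131 Hz.

4131 Hz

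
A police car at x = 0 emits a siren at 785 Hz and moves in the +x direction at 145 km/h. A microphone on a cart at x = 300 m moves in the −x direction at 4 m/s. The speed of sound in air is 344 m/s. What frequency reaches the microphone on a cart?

899 Hz

145 km/h = 40.28 m/s.
The observer lies on the +x side, so the source is heading toward the observer and the observer is heading toward the source.
General Doppler shift: f' = f · (v + v_o)/(v − v_s).
f' = 785 × (344 + 4)/(344 − 40.28) = 785 × 348/303.72 ≈ 899 Hz.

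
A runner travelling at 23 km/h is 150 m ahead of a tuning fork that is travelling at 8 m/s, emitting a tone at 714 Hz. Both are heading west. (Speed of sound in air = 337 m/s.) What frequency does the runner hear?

717 Hz

23 km/h = 6.389 m/s.
The runner is ahead, so the tuning fork is moving toward it while the runner is moving away from the tuning fork.
General Doppler shift: f' = f · (v − v_o)/(v − v_s).
f' = 714 × (337 − 6.389)/(337 − 8) = 714 × 330.61/329 ≈ 717 Hz.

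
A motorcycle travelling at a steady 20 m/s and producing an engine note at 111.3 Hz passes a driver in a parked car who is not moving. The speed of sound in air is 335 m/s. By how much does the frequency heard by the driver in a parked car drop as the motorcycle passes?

Approaching: f₁ = f · v/(v − v_s) = 111.3 × 335/315 ≈ 118.4 Hz.
Receding: f₂ = f · v/(v + v_s) = 111.3 × 335/355 ≈ 105.0 Hz.
Drop: f₁ − f₂ = 2f·v·v_s/(v² − v_s²) = 2 × 111.3 × 335 × 20/(335² − 20²) ≈ 13.3 Hz.

13.3 Hz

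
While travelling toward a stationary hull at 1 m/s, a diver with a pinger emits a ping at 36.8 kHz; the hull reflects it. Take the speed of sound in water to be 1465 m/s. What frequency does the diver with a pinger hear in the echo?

The hull receives the sound from a moving source: f₁ = f₀ · v/(v − v_e) = 36.8 × 1465/1464 ≈ 36.8 kHz.
On the return leg the diver with a pinger is a moving observer: f₂ = f₁ · (v + v_e)/v = 36.8 × 1466/1465 ≈ 36.9 kHz.
Equivalently f₂ = f₀ · (v + v_e)/(v − v_e).

36.9 kHz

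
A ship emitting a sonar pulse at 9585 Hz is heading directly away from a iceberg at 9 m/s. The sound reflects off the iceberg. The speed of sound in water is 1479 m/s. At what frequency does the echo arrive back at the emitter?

9469 Hz

The iceberg receives the sound from a moving source: f₁ = f₀ · v/(v + v_e) = 9585 × 1479/1488 ≈ 9527 Hz.
On the return leg the ship is a moving observer: f₂ = f₁ · (v − v_e)/v = 9527 × 1470/1479 ≈ 9469 Hz.
Equivalently f₂ = f₀ · (v − v_e)/(v + v_e).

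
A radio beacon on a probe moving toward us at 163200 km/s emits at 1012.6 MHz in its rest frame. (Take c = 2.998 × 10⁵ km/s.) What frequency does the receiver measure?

1864.2 MHz

β = v/c = 163200/299800 = 0.5444.
Relativistic Doppler for frequency: f' = f₀ · √((1 + β)/(1 − β)).
f' = 1012.6 × √(1.5444/0.4556) = 1012.6 × 1.84105 ≈ 1864.2 MHz.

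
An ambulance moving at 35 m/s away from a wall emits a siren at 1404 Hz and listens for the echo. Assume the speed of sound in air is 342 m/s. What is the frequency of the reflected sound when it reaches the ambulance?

The wall receives the sound from a moving source: f₁ = f₀ · v/(v + v_e) = 1404 × 342/377 ≈ 1274 Hz.
On the return leg the ambulance is a moving observer: f₂ = f₁ · (v − v_e)/v = 1274 × 307/342 ≈ 1143 Hz.

1143 Hz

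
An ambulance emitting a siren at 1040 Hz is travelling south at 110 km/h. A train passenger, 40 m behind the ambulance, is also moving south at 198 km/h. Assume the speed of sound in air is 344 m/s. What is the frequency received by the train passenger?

1108 Hz

110 km/h = 30.56 m/s; 198 km/h = 55 m/s.
The train passenger is behind, so the ambulance is moving away from it while the train passenger is moving toward the ambulance.
General Doppler shift: f' = f · (v + v_o)/(v + v_s).
f' = 1040 × (344 + 55)/(344 + 30.56) = 1040 × 399/374.56 ≈ 1108 Hz.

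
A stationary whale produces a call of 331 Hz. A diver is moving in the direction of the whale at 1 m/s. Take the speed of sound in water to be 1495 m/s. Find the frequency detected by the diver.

331 Hz

Only the observer moves, toward the source, so f' = f · (v + v_o)/v.
f' = 331 × (1495 + 1)/1495 = 331 × 1496/1495 ≈ 331 Hz.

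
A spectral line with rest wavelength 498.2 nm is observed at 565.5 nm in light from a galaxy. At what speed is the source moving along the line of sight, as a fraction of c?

λ'/λ₀ = 1.1351 > 1 (redshift), so the source is receding.
λ'/λ₀ = √((1 + β)/(1 − β)) for a receding source ⇒ β = (r² − 1)/(r² + 1) with r = λ'/λ₀.
β = (1.2884 − 1)/(1.2884 + 1) ≈ 0.126.

0.126c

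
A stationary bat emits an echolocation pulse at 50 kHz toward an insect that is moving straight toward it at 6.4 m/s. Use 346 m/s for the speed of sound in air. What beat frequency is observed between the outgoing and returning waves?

At the insect (a moving observer), f₁ = f₀ · (v + u)/v = 50 × 352.4/346 ≈ 50.925 kHz.
The reflection then acts as a moving source: f₂ = f₁ · v/(v − u) ≈ 51.885 kHz.
Beat frequency (with f₀ = 50000 Hz): |f₂ − f₀| = 2u·f₀/(v − u) = 2 × 6.4 × 50000/339.6 ≈ 1885 Hz.

1885 Hz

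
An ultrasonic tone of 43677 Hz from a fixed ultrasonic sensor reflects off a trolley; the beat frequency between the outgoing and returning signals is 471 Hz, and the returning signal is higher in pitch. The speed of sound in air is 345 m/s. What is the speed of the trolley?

1.85 m/s

Double Doppler shift off a moving reflector: f₂ = f₀ · (v + u)/(v − u) (u > 0 toward emitter).
Returning signal is higher, so f₂ = f₀ + Δf = 43677 + 471 = 44148 Hz.
Rearranging, u = v · (f₂ − f₀)/(f₂ + f₀) = 345 × 471/87825 ≈ 1.85 m/s.
So the trolley is moving at 1.85 m/s toward the emitter.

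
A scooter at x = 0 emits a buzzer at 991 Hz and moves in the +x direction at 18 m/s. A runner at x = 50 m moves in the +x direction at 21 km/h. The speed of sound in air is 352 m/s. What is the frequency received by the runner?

1027 Hz

21 km/h = 5.833 m/s.
The observer lies on the +x side, so the source is heading toward the observer and the observer is heading away from the source.
With source approaching and observer receding, f' = f · (v − v_o)/(v − v_s).
f' = 991 × (352 − 5.833)/(352 − 18) = 991 × 346.17/334 ≈ 1027 Hz.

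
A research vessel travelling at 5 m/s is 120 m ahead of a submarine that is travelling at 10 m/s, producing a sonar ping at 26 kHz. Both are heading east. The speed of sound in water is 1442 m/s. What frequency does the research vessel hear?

The research vessel is ahead, so the submarine is moving toward it while the research vessel is moving away from the submarine.
With source approaching and observer receding, f' = f · (v − v_o)/(v − v_s).
f' = 26 × (1442 − 5)/(1442 − 10) = 26 × 1437/1432 ≈ 26.1 kHz.

26.1 kHz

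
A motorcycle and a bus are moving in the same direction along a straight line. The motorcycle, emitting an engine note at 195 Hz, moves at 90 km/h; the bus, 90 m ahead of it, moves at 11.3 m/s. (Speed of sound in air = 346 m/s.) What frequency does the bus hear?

90 km/h = 25 m/s.
The bus is ahead, so the motorcycle is moving toward it while the bus is moving away from the motorcycle.
With source approaching and observer receding, f' = f · (v − v_o)/(v − v_s).
f' = 195 × (346 − 11.3)/(346 − 25) = 195 × 334.7/321 ≈ 203 Hz.

203 Hz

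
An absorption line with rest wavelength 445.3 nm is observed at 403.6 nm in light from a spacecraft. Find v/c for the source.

0.098

λ'/λ₀ = 0.9064 < 1 (blueshift), so the source is approaching.
λ'/λ₀ = √((1 − β)/(1 + β)) for an approaching source ⇒ β = (1 − r²)/(1 + r²) with r = λ'/λ₀.
β = (1 − 0.8215)/(1 + 0.8215) ≈ 0.098.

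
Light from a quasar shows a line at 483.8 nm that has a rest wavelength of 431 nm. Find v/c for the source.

λ'/λ₀ = 1.1225 > 1 (redshift), so the source is receding.
λ'/λ₀ = √((1 + β)/(1 − β)) for a receding source ⇒ β = (r² − 1)/(r² + 1) with r = λ'/λ₀.
β = (1.2600 − 1)/(1.2600 + 1) ≈ 0.115.

0.115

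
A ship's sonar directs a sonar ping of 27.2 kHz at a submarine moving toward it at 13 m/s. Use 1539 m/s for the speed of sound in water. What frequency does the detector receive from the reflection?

At the submarine (a moving observer), f₁ = f₀ · (v + u)/v = 27.2 × 1552/1539 ≈ 27.4 kHz.
The reflection then acts as a moving source: f₂ = f₁ · v/(v − u) ≈ 27.7 kHz.
Equivalently f₂ = f₀ · (v + u)/(v − u).

27.7 kHz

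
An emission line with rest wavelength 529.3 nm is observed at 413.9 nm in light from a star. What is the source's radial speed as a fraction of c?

0.241c

λ'/λ₀ = 0.7820 < 1 (blueshift), so the source is approaching.
λ'/λ₀ = √((1 − β)/(1 + β)) for an approaching source ⇒ β = (1 − r²)/(1 + r²) with r = λ'/λ₀.
β = (1 − 0.6115)/(1 + 0.6115) ≈ 0.241.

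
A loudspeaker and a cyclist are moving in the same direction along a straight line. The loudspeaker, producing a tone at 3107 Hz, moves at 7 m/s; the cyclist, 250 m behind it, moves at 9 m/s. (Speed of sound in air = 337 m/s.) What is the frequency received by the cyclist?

3125 Hz

The cyclist is behind, so the loudspeaker is moving away from it while the cyclist is moving toward the loudspeaker.
With source receding and observer approaching, f' = f · (v + v_o)/(v + v_s).
f' = 3107 × (337 + 9)/(337 + 7) = 3107 × 346/344 ≈ 3125 Hz.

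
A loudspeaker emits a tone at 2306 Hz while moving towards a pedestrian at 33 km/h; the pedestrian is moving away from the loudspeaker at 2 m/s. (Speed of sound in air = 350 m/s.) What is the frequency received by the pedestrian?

2354 Hz

33 km/h = 9.167 m/s.
With source approaching and observer receding, f' = f · (v − v_o)/(v − v_s).
f' = 2306 × (350 − 2)/(350 − 9.167) = 2306 × 348/340.83 ≈ 2354 Hz.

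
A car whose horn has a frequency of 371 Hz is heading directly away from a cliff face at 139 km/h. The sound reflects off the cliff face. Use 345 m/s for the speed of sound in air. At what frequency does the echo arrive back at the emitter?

296 Hz

139 km/h = 38.61 m/s.
The cliff face receives the sound from a moving source: f₁ = f₀ · v/(v + v_e) = 371 × 345/383.61 ≈ 334 Hz.
On the return leg the car is a moving observer: f₂ = f₁ · (v − v_e)/v = 334 × 306.39/345 ≈ 296 Hz.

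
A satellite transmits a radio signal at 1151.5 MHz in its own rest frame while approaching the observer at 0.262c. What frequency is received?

Relativistic Doppler for frequency: f' = f₀ · √((1 + β)/(1 − β)).
f' = 1151.5 × √(1.2620/0.7380) = 1151.5 × 1.30768 ≈ 1505.8 MHz.

1505.8 MHz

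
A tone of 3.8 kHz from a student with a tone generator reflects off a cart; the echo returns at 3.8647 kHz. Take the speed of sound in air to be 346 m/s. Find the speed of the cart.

Double Doppler shift off a moving reflector: f₂ = f₀ · (v + u)/(v − u) (u > 0 toward emitter).
Rearranging, u = v · (f₂ − f₀)/(f₂ + f₀) = 346 × 0.0647/7.6647 ≈ 2.92 m/s.
So the cart is moving at 2.92 m/s toward the emitter.

2.92 m/s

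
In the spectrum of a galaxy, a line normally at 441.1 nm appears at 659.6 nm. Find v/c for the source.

0.382c

λ'/λ₀ = 1.4954 > 1 (redshift), so the source is receding.
λ'/λ₀ = √((1 + β)/(1 − β)) for a receding source ⇒ β = (r² − 1)/(r² + 1) with r = λ'/λ₀.
β = (2.2361 − 1)/(2.2361 + 1) ≈ 0.382.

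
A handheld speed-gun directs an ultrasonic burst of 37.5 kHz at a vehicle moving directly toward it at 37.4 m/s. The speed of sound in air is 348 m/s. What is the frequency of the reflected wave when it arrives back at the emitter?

At the vehicle (a moving observer), f₁ = f₀ · (v + u)/v = 37.5 × 385.4/348 ≈ 41.5 kHz.
On reflection it acts as a source moving toward the stationary detector: f₂ = f₁ · v/(v − u) = 41.5 × 348/310.6 ≈ 46.5 kHz.
Equivalently f₂ = f₀ · (v + u)/(v − u).

46.5 kHz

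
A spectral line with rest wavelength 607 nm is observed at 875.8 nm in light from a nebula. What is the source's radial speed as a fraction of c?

λ'/λ₀ = 1.4428 > 1 (redshift), so the source is receding.
λ'/λ₀ = √((1 + β)/(1 − β)) for a receding source ⇒ β = (r² − 1)/(r² + 1) with r = λ'/λ₀.
β = (2.0818 − 1)/(2.0818 + 1) ≈ 0.351.

0.351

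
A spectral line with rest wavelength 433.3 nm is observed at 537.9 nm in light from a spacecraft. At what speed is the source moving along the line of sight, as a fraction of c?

λ'/λ₀ = 1.2414 > 1 (redshift), so the source is receding.
λ'/λ₀ = √((1 + β)/(1 − β)) for a receding source ⇒ β = (r² − 1)/(r² + 1) with r = λ'/λ₀.
β = (1.5411 − 1)/(1.5411 + 1) ≈ 0.213.

0.213c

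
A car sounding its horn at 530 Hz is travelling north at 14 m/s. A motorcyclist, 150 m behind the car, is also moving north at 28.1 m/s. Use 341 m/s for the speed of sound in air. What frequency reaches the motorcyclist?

The motorcyclist is behind, so the car is moving away from it while the motorcyclist is moving toward the car.
General Doppler shift: f' = f · (v + v_o)/(v + v_s).
f' = 530 × (341 + 28.1)/(341 + 14) = 530 × 369.1/355 ≈ 551 Hz.

551 Hz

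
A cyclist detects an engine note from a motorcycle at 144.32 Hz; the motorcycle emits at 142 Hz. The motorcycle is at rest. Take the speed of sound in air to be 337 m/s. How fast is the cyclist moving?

f' > f, so the cyclist is approaching.
f' = f · (v + v_o)/v ⇒ v_o = v · |f'/f − 1|.
v_o = 337 × |144.32/142 − 1| = 337 × 0.01634 ≈ 5.5 m/s.

5.5 m/s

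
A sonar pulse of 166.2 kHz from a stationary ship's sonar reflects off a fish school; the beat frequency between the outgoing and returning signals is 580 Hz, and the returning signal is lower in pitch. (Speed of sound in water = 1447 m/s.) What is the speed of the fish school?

Double Doppler shift off a moving reflector: f₂ = f₀ · (v + u)/(v − u) (u > 0 toward emitter).
Returning signal is lower, so f₂ = f₀ − Δf = 166200 − 580 = 165620 Hz.
Rearranging, u = v · (f₂ − f₀)/(f₂ + f₀) = 1447 × -580/331820 ≈ -2.53 m/s.
So the fish school is moving at 2.53 m/s away from the emitter.

2.53 m/s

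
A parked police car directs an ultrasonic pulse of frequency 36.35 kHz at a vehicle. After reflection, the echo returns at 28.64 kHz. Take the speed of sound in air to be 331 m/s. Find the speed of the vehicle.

Double Doppler shift off a moving reflector: f₂ = f₀ · (v + u)/(v − u) (u > 0 toward emitter).
Rearranging, u = v · (f₂ − f₀)/(f₂ + f₀) = 331 × -7.71/64.99 ≈ -39 m/s.
So the vehicle is moving at 39 m/s away from the emitter.

39 m/s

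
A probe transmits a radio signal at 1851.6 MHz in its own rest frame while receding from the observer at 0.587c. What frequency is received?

944.6 MHz

Relativistic Doppler for frequency: f' = f₀ · √((1 − β)/(1 + β)).
f' = 1851.6 × √(0.4130/1.5870) = 1851.6 × 0.51014 ≈ 944.6 MHz.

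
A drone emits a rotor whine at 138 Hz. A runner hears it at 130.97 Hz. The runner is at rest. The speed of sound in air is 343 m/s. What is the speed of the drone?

18.4 m/s

f' < f, so the drone is receding.
f' = f · v/(v + v_s) ⇒ v_s = v · |1 − f/f'|.
v_s = 343 × |1 − 138/130.97| = 343 × 0.05368 ≈ 18.4 m/s.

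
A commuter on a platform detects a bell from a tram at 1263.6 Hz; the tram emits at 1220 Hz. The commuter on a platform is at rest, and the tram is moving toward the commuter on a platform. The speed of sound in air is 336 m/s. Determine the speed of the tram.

11.6 m/s

f' = f · v/(v − v_s) ⇒ v_s = v · |1 − f/f'|.
v_s = 336 × |1 − 1220/1263.6| = 336 × 0.0345 ≈ 11.6 m/s.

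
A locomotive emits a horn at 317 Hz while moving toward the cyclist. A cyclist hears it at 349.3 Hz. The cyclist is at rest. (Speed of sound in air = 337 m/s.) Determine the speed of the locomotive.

f' = f · v/(v − v_s) ⇒ v_s = v · |1 − f/f'|.
v_s = 337 × |1 − 317/349.3| = 337 × 0.09247 ≈ 31 m/s.

31 m/s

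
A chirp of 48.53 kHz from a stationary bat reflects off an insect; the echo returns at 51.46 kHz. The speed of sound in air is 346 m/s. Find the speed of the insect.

10.1 m/s

Double Doppler shift off a moving reflector: f₂ = f₀ · (v + u)/(v − u) (u > 0 toward emitter).
Rearranging, u = v · (f₂ − f₀)/(f₂ + f₀) = 346 × 2.93/99.99 ≈ 10.1 m/s.
So the insect is moving at 10.1 m/s toward the emitter.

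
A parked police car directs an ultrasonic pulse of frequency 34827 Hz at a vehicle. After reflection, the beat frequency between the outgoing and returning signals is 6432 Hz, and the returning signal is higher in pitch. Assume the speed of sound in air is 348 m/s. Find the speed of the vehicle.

29 m/s

Double Doppler shift off a moving reflector: f₂ = f₀ · (v + u)/(v − u) (u > 0 toward emitter).
Returning signal is higher, so f₂ = f₀ + Δf = 34827 + 6432 = 41259 Hz.
Rearranging, u = v · (f₂ − f₀)/(f₂ + f₀) = 348 × 6432/76086 ≈ 29 m/s.
So the vehicle is moving at 29 m/s toward the emitter.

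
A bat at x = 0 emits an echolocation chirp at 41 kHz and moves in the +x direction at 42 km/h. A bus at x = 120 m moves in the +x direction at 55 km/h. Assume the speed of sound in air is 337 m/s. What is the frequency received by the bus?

42 km/h = 11.67 m/s; 55 km/h = 15.28 m/s.
The observer lies on the +x side, so the source is heading toward the observer and the observer is heading away from the source.
General Doppler shift: f' = f · (v − v_o)/(v − v_s).
f' = 41 × (337 − 15.28)/(337 − 11.67) = 41 × 321.72/325.33 ≈ 40.5 kHz.

40.5 kHz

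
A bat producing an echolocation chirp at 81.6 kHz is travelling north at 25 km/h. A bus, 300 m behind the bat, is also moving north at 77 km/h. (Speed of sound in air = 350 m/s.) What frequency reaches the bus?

84.9 kHz

25 km/h = 6.944 m/s; 77 km/h = 21.39 m/s.
The bus is behind, so the bat is moving away from it while the bus is moving toward the bat.
General Doppler shift: f' = f · (v + v_o)/(v + v_s).
f' = 81.6 × (350 + 21.39)/(350 + 6.944) = 81.6 × 371.39/356.94 ≈ 84.9 kHz.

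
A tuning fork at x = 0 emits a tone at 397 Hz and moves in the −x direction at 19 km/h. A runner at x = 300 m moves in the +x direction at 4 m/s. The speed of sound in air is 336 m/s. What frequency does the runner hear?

19 km/h = 5.278 m/s.
The observer lies on the +x side, so the source is heading away from the observer and the observer is heading away from the source.
General Doppler shift: f' = f · (v − v_o)/(v + v_s).
f' = 397 × (336 − 4)/(336 + 5.278) = 397 × 332/341.28 ≈ 386 Hz.

386 Hz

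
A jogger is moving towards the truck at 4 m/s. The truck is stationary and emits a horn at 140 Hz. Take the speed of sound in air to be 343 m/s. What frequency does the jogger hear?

142 Hz

Moving observer, stationary source: f' = f · (v + v_o)/v.
f' = 140 × (343 + 4)/343 = 140 × 347/343 ≈ 142 Hz.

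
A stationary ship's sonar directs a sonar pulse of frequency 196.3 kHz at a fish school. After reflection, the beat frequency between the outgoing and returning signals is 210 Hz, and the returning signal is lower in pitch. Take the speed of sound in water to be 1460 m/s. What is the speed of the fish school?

0.78 m/s

Double Doppler shift off a moving reflector: f₂ = f₀ · (v + u)/(v − u) (u > 0 toward emitter).
Returning signal is lower, so f₂ = f₀ − Δf = 196300 − 210 = 196090 Hz.
Rearranging, u = v · (f₂ − f₀)/(f₂ + f₀) = 1460 × -210/392390 ≈ -0.78 m/s.
So the fish school is moving at 0.78 m/s away from the emitter.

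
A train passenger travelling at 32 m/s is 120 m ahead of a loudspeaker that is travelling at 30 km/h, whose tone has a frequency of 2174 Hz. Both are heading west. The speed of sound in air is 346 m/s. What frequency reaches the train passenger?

30 km/h = 8.333 m/s.
The train passenger is ahead, so the loudspeaker is moving toward it while the train passenger is moving away from the loudspeaker.
Both move, so f' = f · (v − v_o)/(v − v_s).
f' = 2174 × (346 − 32)/(346 − 8.333) = 2174 × 314/337.67 ≈ 2022 Hz.

2022 Hz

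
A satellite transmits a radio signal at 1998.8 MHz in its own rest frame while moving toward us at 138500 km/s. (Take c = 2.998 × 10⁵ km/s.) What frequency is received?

3294.9 MHz

β = v/c = 138500/299800 = 0.4620.
Relativistic Doppler for frequency: f' = f₀ · √((1 + β)/(1 − β)).
f' = 1998.8 × √(1.4620/0.5380) = 1998.8 × 1.64842 ≈ 3294.9 MHz.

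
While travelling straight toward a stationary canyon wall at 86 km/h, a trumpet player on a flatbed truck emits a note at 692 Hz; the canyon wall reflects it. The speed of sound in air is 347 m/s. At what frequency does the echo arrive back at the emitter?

794 Hz

86 km/h = 23.89 m/s.
The canyon wall receives the sound from a moving source: f₁ = f₀ · v/(v − v_e) = 692 × 347/323.11 ≈ 743 Hz.
On the return leg the trumpet player on a flatbed truck is a moving observer: f₂ = f₁ · (v + v_e)/v = 743 × 370.89/347 ≈ 794 Hz.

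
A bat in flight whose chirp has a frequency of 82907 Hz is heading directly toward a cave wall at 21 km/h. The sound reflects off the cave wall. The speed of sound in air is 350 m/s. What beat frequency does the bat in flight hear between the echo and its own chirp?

21 km/h = 5.833 m/s.
The cave wall receives the sound from a moving source: f₁ = f₀ · v/(v − v_e) = 82907 × 350/344.17 ≈ 84312 Hz.
On the return leg the bat in flight is a moving observer: f₂ = f₁ · (v + v_e)/v = 84312 × 355.83/350 ≈ 85717 Hz.
Equivalently f₂ = f₀ · (v + v_e)/(v − v_e).
Beat against the emitted tone: |f₂ − f₀| = 2v_e·f₀/(v − v_e) = 2 × 5.833 × 82907/344.17 ≈ 2810 Hz.

2810 Hz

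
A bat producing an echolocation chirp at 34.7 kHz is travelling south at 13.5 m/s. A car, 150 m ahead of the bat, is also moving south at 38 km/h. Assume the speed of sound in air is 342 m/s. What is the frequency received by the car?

35.0 kHz

38 km/h = 10.56 m/s.
The car is ahead, so the bat is moving toward it while the car is moving away from the bat.
With source approaching and observer receding, f' = f · (v − v_o)/(v − v_s).
f' = 34.7 × (342 − 10.56)/(342 − 13.5) = 34.7 × 331.44/328.5 ≈ 35.0 kHz.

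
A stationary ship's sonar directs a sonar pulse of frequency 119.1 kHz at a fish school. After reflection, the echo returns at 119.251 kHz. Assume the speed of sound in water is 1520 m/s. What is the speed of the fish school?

Double Doppler shift off a moving reflector: f₂ = f₀ · (v + u)/(v − u) (u > 0 toward emitter).
Rearranging, u = v · (f₂ − f₀)/(f₂ + f₀) = 1520 × 0.151/238.351 ≈ 0.96 m/s.
So the fish school is moving at 0.96 m/s toward the emitter.

0.96 m/s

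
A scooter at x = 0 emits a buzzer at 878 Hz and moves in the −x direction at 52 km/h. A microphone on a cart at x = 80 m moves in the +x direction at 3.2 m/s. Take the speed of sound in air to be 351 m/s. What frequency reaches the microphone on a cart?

52 km/h = 14.44 m/s.
The observer lies on the +x side, so the source is heading away from the observer and the observer is heading away from the source.
With source receding and observer receding, f' = f · (v − v_o)/(v + v_s).
f' = 878 × (351 − 3.2)/(351 + 14.44) = 878 × 347.8/365.44 ≈ 836 Hz.

836 Hz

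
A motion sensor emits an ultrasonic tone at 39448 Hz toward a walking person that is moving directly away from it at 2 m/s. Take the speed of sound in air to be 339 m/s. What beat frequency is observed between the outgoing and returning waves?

At the walking person (a moving observer), f₁ = f₀ · (v − u)/v = 39448 × 337/339 ≈ 39215 Hz.
The reflection then acts as a moving source: f₂ = f₁ · v/(v + u) ≈ 38985 Hz.
Equivalently f₂ = f₀ · (v − u)/(v + u).
Beat frequency: |f₂ − f₀| = 2u·f₀/(v + u) = 2 × 2 × 39448/341 ≈ 463 Hz.

463 Hz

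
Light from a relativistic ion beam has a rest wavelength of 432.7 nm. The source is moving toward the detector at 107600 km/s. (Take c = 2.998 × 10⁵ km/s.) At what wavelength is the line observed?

297.2 nm

β = v/c = 107600/299800 = 0.3589.
Relativistic Doppler for wavelength: λ' = λ₀ · √((1 − β)/(1 + β)).
λ' = 432.7 × √(0.6411/1.3589) = 432.7 × 0.68686 ≈ 297.2 nm.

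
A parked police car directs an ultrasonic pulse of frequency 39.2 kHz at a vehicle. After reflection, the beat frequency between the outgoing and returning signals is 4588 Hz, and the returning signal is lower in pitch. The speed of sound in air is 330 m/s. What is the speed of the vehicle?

Double Doppler shift off a moving reflector: f₂ = f₀ · (v + u)/(v − u) (u > 0 toward emitter).
Returning signal is lower, so f₂ = f₀ − Δf = 39200 − 4588 = 34612 Hz.
Rearranging, u = v · (f₂ − f₀)/(f₂ + f₀) = 330 × -4588/73812 ≈ -20.5 m/s.
So the vehicle is moving at 20.5 m/s away from the emitter.

20.5 m/s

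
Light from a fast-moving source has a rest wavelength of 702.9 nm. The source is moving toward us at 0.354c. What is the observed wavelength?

Relativistic Doppler for wavelength: λ' = λ₀ · √((1 − β)/(1 + β)).
λ' = 702.9 × √(0.6460/1.3540) = 702.9 × 0.69073 ≈ 485.5 nm.

485.5 nm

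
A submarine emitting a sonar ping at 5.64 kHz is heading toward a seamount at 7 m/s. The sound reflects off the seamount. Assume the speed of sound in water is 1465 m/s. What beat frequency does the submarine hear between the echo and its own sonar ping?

The seamount receives the sound from a moving source: f₁ = f₀ · v/(v − v_e) = 5.64 × 1465/1458 ≈ 5.6671 kHz.
On the return leg the submarine is a moving observer: f₂ = f₁ · (v + v_e)/v = 5.6671 × 1472/1465 ≈ 5.6942 kHz.
Beat against the emitted tone (with f₀ = 5640 Hz): |f₂ − f₀| = 2v_e·f₀/(v − v_e) = 2 × 7 × 5640/1458 ≈ 54.2 Hz.

54.2 Hz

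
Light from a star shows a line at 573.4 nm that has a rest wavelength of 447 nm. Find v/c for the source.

λ'/λ₀ = 1.2828 > 1 (redshift), so the source is receding.
λ'/λ₀ = √((1 + β)/(1 − β)) for a receding source ⇒ β = (r² − 1)/(r² + 1) with r = λ'/λ₀.
β = (1.6455 − 1)/(1.6455 + 1) ≈ 0.244.

0.244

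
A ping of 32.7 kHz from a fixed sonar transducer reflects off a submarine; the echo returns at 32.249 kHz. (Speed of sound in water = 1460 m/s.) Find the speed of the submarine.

Double Doppler shift off a moving reflector: f₂ = f₀ · (v + u)/(v − u) (u > 0 toward emitter).
Rearranging, u = v · (f₂ − f₀)/(f₂ + f₀) = 1460 × -0.451/64.949 ≈ -10.1 m/s.
So the submarine is moving at 10.1 m/s away from the emitter.

10.1 m/s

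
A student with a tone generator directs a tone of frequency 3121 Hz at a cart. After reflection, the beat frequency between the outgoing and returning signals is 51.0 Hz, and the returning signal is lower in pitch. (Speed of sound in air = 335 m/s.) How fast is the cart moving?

Double Doppler shift off a moving reflector: f₂ = f₀ · (v + u)/(v − u) (u > 0 toward emitter).
Returning signal is lower, so f₂ = f₀ − Δf = 3121 − 51 = 3070 Hz.
Rearranging, u = v · (f₂ − f₀)/(f₂ + f₀) = 335 × -51/6191 ≈ -2.76 m/s.
So the cart is moving at 2.76 m/s away from the emitter.

2.76 m/s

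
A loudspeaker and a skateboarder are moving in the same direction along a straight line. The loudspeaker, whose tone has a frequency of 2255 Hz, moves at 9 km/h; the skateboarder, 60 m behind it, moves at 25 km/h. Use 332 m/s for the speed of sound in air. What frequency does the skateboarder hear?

9 km/h = 2.5 m/s; 25 km/h = 6.944 m/s.
The skateboarder is behind, so the loudspeaker is moving away from it while the skateboarder is moving toward the loudspeaker.
Both move, so f' = f · (v + v_o)/(v + v_s).
f' = 2255 × (332 + 6.944)/(332 + 2.5) = 2255 × 338.94/334.5 ≈ 2285 Hz.

2285 Hz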